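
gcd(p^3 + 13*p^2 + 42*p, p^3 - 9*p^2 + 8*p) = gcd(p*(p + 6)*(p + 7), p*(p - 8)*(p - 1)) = p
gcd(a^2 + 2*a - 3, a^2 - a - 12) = a + 3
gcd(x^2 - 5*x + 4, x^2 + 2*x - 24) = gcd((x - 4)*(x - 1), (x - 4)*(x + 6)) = x - 4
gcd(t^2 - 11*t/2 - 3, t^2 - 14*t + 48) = t - 6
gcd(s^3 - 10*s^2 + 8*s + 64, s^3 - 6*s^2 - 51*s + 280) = s - 8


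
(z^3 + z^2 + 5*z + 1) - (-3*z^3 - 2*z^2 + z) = 4*z^3 + 3*z^2 + 4*z + 1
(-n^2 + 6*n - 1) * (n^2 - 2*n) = -n^4 + 8*n^3 - 13*n^2 + 2*n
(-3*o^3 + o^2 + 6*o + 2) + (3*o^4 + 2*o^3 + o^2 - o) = 3*o^4 - o^3 + 2*o^2 + 5*o + 2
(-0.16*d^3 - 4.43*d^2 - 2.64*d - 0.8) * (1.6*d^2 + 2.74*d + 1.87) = -0.256*d^5 - 7.5264*d^4 - 16.6614*d^3 - 16.7977*d^2 - 7.1288*d - 1.496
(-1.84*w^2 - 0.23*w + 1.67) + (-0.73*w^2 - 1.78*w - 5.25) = -2.57*w^2 - 2.01*w - 3.58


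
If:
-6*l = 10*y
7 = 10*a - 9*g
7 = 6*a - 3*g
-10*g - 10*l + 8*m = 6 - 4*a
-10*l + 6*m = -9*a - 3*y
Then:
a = 7/4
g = 7/6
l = 475/86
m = 8501/1032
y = -285/86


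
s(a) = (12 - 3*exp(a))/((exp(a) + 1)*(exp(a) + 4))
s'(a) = -(12 - 3*exp(a))*exp(a)/((exp(a) + 1)*(exp(a) + 4)^2) - (12 - 3*exp(a))*exp(a)/((exp(a) + 1)^2*(exp(a) + 4)) - 3*exp(a)/((exp(a) + 1)*(exp(a) + 4))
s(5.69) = -0.01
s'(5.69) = 0.01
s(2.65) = -0.11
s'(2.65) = 0.04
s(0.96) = 0.17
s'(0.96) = -0.52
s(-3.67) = 2.89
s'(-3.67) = -0.11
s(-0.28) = 1.17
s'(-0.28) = -0.96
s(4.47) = -0.03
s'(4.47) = 0.03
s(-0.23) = 1.12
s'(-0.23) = -0.96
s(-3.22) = 2.83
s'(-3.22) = -0.17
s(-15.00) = 3.00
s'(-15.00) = 0.00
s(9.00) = 0.00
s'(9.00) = 0.00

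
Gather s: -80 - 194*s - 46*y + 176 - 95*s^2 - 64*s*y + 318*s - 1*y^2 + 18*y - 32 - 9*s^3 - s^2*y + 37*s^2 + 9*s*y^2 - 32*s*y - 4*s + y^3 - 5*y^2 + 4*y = -9*s^3 + s^2*(-y - 58) + s*(9*y^2 - 96*y + 120) + y^3 - 6*y^2 - 24*y + 64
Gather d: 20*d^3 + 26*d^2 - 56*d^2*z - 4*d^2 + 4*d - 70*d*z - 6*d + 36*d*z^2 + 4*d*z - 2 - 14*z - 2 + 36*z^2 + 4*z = 20*d^3 + d^2*(22 - 56*z) + d*(36*z^2 - 66*z - 2) + 36*z^2 - 10*z - 4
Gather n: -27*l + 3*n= -27*l + 3*n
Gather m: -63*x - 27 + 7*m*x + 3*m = m*(7*x + 3) - 63*x - 27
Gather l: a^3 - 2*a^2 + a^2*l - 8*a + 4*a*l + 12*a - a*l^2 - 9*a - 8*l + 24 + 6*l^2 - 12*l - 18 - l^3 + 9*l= a^3 - 2*a^2 - 5*a - l^3 + l^2*(6 - a) + l*(a^2 + 4*a - 11) + 6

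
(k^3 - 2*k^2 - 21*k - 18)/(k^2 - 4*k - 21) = (k^2 - 5*k - 6)/(k - 7)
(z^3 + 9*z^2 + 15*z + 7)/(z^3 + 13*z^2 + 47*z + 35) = (z + 1)/(z + 5)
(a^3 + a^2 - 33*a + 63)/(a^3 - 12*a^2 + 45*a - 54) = (a + 7)/(a - 6)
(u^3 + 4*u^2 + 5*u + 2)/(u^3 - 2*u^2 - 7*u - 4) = (u + 2)/(u - 4)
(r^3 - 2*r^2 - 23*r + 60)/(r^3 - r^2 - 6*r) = (r^2 + r - 20)/(r*(r + 2))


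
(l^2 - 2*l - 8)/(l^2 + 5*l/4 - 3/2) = 4*(l - 4)/(4*l - 3)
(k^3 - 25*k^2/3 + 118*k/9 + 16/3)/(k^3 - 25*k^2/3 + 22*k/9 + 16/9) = (3*k^2 - 26*k + 48)/(3*k^2 - 26*k + 16)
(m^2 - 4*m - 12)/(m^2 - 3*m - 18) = (m + 2)/(m + 3)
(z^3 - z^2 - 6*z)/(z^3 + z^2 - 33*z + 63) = z*(z + 2)/(z^2 + 4*z - 21)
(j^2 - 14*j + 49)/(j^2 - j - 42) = (j - 7)/(j + 6)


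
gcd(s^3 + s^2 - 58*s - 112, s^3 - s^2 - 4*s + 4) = s + 2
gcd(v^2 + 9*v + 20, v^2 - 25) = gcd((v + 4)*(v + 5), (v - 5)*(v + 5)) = v + 5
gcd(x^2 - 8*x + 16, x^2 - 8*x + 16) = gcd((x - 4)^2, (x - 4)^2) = x^2 - 8*x + 16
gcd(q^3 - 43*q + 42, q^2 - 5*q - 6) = q - 6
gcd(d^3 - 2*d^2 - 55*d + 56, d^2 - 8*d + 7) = d - 1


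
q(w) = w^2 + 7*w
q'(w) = 2*w + 7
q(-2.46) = -11.17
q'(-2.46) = 2.08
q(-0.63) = -4.01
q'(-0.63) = 5.74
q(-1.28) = -7.32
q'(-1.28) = 4.44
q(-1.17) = -6.82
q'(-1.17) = 4.66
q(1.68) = 14.58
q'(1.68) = 10.36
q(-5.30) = -9.01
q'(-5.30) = -3.60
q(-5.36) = -8.79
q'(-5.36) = -3.72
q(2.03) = 18.33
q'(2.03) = 11.06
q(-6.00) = -6.00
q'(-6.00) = -5.00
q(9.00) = 144.00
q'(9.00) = 25.00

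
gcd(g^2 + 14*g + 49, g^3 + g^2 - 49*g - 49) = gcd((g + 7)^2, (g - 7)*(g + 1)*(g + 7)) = g + 7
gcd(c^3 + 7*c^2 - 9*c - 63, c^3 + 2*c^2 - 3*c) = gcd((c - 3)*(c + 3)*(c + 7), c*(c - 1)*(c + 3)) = c + 3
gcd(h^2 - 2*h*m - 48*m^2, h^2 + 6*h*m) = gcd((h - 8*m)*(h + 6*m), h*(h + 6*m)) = h + 6*m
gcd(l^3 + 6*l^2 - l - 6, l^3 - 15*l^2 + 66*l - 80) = 1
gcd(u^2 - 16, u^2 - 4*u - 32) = u + 4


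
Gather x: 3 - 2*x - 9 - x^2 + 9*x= -x^2 + 7*x - 6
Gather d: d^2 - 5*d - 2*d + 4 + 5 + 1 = d^2 - 7*d + 10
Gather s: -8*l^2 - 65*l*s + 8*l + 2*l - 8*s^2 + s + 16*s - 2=-8*l^2 + 10*l - 8*s^2 + s*(17 - 65*l) - 2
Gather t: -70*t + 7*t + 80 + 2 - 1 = 81 - 63*t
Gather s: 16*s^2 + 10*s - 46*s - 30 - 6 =16*s^2 - 36*s - 36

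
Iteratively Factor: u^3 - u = (u)*(u^2 - 1) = u*(u - 1)*(u + 1)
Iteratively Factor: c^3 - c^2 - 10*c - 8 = (c - 4)*(c^2 + 3*c + 2) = (c - 4)*(c + 1)*(c + 2)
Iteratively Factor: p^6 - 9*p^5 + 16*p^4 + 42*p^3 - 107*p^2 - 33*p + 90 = (p + 1)*(p^5 - 10*p^4 + 26*p^3 + 16*p^2 - 123*p + 90) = (p - 1)*(p + 1)*(p^4 - 9*p^3 + 17*p^2 + 33*p - 90) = (p - 1)*(p + 1)*(p + 2)*(p^3 - 11*p^2 + 39*p - 45) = (p - 3)*(p - 1)*(p + 1)*(p + 2)*(p^2 - 8*p + 15) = (p - 5)*(p - 3)*(p - 1)*(p + 1)*(p + 2)*(p - 3)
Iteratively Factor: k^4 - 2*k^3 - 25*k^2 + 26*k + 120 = (k + 2)*(k^3 - 4*k^2 - 17*k + 60) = (k - 5)*(k + 2)*(k^2 + k - 12) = (k - 5)*(k - 3)*(k + 2)*(k + 4)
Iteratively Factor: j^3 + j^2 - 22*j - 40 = (j - 5)*(j^2 + 6*j + 8) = (j - 5)*(j + 4)*(j + 2)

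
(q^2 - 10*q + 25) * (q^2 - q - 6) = q^4 - 11*q^3 + 29*q^2 + 35*q - 150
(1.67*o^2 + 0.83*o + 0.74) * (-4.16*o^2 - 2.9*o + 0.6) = -6.9472*o^4 - 8.2958*o^3 - 4.4834*o^2 - 1.648*o + 0.444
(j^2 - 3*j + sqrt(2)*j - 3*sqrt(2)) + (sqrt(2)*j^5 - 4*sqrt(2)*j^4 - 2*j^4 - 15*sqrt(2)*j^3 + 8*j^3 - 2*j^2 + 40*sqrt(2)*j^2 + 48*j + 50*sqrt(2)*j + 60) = sqrt(2)*j^5 - 4*sqrt(2)*j^4 - 2*j^4 - 15*sqrt(2)*j^3 + 8*j^3 - j^2 + 40*sqrt(2)*j^2 + 45*j + 51*sqrt(2)*j - 3*sqrt(2) + 60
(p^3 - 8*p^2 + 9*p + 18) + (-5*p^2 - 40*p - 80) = p^3 - 13*p^2 - 31*p - 62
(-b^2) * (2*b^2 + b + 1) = -2*b^4 - b^3 - b^2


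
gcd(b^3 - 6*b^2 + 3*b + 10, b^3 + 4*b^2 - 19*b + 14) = b - 2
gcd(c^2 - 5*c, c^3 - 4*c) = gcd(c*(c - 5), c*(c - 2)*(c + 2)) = c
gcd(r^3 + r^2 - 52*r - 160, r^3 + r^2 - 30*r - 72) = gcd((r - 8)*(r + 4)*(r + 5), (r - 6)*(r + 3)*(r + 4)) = r + 4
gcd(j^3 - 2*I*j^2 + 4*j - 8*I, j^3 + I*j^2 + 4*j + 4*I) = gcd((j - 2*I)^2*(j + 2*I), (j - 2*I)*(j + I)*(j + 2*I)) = j^2 + 4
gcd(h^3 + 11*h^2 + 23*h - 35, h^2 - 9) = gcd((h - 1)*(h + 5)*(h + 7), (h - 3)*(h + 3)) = 1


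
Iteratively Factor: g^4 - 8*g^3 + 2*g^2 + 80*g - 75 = (g - 5)*(g^3 - 3*g^2 - 13*g + 15) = (g - 5)*(g - 1)*(g^2 - 2*g - 15) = (g - 5)*(g - 1)*(g + 3)*(g - 5)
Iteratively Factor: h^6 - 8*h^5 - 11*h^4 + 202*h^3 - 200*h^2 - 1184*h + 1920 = (h + 3)*(h^5 - 11*h^4 + 22*h^3 + 136*h^2 - 608*h + 640) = (h - 4)*(h + 3)*(h^4 - 7*h^3 - 6*h^2 + 112*h - 160) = (h - 4)*(h + 3)*(h + 4)*(h^3 - 11*h^2 + 38*h - 40) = (h - 5)*(h - 4)*(h + 3)*(h + 4)*(h^2 - 6*h + 8) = (h - 5)*(h - 4)^2*(h + 3)*(h + 4)*(h - 2)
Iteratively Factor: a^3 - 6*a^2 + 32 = (a - 4)*(a^2 - 2*a - 8) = (a - 4)*(a + 2)*(a - 4)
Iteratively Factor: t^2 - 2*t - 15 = (t + 3)*(t - 5)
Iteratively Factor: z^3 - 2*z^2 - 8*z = (z)*(z^2 - 2*z - 8) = z*(z + 2)*(z - 4)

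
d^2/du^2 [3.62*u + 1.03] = 0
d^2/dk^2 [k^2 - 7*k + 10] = 2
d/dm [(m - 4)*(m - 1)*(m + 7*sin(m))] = (m - 4)*(m - 1)*(7*cos(m) + 1) + (m - 4)*(m + 7*sin(m)) + (m - 1)*(m + 7*sin(m))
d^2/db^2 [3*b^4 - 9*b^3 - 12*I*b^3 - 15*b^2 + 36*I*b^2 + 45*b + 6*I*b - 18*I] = 36*b^2 + b*(-54 - 72*I) - 30 + 72*I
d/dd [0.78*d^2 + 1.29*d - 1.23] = 1.56*d + 1.29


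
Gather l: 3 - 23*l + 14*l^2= 14*l^2 - 23*l + 3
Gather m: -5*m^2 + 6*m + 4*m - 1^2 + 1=-5*m^2 + 10*m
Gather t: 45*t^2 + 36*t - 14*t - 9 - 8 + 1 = 45*t^2 + 22*t - 16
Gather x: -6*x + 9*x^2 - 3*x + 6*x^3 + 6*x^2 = 6*x^3 + 15*x^2 - 9*x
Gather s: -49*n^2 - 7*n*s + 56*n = -49*n^2 - 7*n*s + 56*n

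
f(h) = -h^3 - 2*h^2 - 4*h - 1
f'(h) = -3*h^2 - 4*h - 4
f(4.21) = -127.91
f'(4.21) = -74.01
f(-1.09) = 2.28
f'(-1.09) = -3.20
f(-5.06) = 97.59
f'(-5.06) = -60.57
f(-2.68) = 14.60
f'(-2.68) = -14.83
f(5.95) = -306.25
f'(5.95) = -134.01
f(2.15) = -28.78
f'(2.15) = -26.47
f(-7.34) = 316.06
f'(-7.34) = -136.27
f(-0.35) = 0.20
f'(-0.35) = -2.97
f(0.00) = -1.00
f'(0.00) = -4.00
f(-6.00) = 167.00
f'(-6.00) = -88.00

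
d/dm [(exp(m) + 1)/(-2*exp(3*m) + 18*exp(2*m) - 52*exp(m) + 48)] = (exp(3*m) - 3*exp(2*m) - 9*exp(m) + 25)*exp(m)/(exp(6*m) - 18*exp(5*m) + 133*exp(4*m) - 516*exp(3*m) + 1108*exp(2*m) - 1248*exp(m) + 576)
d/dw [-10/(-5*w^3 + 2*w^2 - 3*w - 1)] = 10*(-15*w^2 + 4*w - 3)/(5*w^3 - 2*w^2 + 3*w + 1)^2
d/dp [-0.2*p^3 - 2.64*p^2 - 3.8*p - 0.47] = -0.6*p^2 - 5.28*p - 3.8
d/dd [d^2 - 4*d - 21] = 2*d - 4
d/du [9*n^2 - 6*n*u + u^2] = -6*n + 2*u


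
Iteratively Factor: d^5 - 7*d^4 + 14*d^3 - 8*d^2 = (d - 4)*(d^4 - 3*d^3 + 2*d^2) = (d - 4)*(d - 1)*(d^3 - 2*d^2) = d*(d - 4)*(d - 1)*(d^2 - 2*d) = d^2*(d - 4)*(d - 1)*(d - 2)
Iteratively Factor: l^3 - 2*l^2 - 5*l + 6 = (l + 2)*(l^2 - 4*l + 3) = (l - 3)*(l + 2)*(l - 1)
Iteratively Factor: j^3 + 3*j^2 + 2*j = (j + 2)*(j^2 + j) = j*(j + 2)*(j + 1)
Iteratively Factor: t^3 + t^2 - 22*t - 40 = (t + 2)*(t^2 - t - 20) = (t + 2)*(t + 4)*(t - 5)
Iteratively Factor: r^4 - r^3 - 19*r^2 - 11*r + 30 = (r - 5)*(r^3 + 4*r^2 + r - 6) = (r - 5)*(r - 1)*(r^2 + 5*r + 6) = (r - 5)*(r - 1)*(r + 2)*(r + 3)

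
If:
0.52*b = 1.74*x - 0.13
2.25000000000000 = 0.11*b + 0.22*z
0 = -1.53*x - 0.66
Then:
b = -1.69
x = -0.43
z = 11.07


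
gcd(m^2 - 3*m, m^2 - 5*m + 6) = m - 3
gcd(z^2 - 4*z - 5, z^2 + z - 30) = z - 5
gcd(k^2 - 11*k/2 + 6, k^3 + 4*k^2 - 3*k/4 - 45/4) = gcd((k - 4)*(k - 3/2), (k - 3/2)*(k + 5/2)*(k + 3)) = k - 3/2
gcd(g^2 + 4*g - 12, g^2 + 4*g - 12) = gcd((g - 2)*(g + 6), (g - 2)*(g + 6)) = g^2 + 4*g - 12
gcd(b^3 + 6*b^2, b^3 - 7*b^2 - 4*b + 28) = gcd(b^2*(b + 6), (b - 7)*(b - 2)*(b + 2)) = 1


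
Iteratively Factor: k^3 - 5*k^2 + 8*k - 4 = (k - 1)*(k^2 - 4*k + 4) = (k - 2)*(k - 1)*(k - 2)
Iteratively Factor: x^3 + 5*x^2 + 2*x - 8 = (x + 2)*(x^2 + 3*x - 4) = (x + 2)*(x + 4)*(x - 1)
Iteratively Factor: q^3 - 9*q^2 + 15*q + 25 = (q + 1)*(q^2 - 10*q + 25) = (q - 5)*(q + 1)*(q - 5)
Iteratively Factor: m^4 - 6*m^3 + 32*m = (m - 4)*(m^3 - 2*m^2 - 8*m) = (m - 4)^2*(m^2 + 2*m) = m*(m - 4)^2*(m + 2)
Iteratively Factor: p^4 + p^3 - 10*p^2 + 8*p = (p + 4)*(p^3 - 3*p^2 + 2*p) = (p - 2)*(p + 4)*(p^2 - p) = (p - 2)*(p - 1)*(p + 4)*(p)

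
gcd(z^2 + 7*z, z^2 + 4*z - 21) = z + 7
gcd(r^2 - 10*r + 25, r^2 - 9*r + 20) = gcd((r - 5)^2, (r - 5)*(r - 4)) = r - 5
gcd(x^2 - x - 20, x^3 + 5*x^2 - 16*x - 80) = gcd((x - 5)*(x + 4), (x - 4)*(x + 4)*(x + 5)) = x + 4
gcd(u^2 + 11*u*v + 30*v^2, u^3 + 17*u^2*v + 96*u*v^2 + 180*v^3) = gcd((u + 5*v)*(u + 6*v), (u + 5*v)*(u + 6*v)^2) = u^2 + 11*u*v + 30*v^2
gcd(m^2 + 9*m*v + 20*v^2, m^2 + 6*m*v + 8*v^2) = m + 4*v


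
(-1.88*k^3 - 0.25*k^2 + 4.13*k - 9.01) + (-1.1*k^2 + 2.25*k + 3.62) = -1.88*k^3 - 1.35*k^2 + 6.38*k - 5.39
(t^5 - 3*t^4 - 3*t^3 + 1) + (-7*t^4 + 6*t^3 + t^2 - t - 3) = t^5 - 10*t^4 + 3*t^3 + t^2 - t - 2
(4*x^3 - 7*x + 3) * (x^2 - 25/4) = 4*x^5 - 32*x^3 + 3*x^2 + 175*x/4 - 75/4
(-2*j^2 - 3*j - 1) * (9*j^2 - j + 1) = -18*j^4 - 25*j^3 - 8*j^2 - 2*j - 1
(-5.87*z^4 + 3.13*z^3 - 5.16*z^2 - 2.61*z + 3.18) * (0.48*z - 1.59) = -2.8176*z^5 + 10.8357*z^4 - 7.4535*z^3 + 6.9516*z^2 + 5.6763*z - 5.0562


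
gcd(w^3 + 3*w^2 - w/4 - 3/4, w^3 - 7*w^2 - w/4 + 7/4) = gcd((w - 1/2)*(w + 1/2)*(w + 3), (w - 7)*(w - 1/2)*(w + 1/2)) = w^2 - 1/4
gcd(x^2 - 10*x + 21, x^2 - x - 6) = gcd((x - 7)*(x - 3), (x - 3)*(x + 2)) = x - 3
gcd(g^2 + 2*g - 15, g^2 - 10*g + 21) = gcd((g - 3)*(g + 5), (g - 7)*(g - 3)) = g - 3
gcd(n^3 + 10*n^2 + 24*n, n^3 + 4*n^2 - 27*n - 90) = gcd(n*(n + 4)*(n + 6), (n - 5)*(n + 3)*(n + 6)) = n + 6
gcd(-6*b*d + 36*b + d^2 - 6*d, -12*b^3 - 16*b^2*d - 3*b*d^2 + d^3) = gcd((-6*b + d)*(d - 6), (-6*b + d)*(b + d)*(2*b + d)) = 6*b - d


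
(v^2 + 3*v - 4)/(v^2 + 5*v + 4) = (v - 1)/(v + 1)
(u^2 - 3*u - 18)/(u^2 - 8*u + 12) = (u + 3)/(u - 2)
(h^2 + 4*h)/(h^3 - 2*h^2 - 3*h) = (h + 4)/(h^2 - 2*h - 3)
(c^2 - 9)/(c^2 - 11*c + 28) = (c^2 - 9)/(c^2 - 11*c + 28)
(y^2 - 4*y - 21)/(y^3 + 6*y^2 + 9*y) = (y - 7)/(y*(y + 3))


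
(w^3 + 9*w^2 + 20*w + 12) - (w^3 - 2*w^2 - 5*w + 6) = 11*w^2 + 25*w + 6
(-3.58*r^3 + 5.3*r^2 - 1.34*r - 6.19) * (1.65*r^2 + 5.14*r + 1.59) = -5.907*r^5 - 9.6562*r^4 + 19.3388*r^3 - 8.6741*r^2 - 33.9472*r - 9.8421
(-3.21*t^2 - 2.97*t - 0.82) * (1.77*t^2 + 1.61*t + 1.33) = -5.6817*t^4 - 10.425*t^3 - 10.5024*t^2 - 5.2703*t - 1.0906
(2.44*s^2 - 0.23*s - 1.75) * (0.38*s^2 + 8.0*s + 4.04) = 0.9272*s^4 + 19.4326*s^3 + 7.3526*s^2 - 14.9292*s - 7.07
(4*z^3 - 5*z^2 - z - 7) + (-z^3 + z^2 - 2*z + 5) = 3*z^3 - 4*z^2 - 3*z - 2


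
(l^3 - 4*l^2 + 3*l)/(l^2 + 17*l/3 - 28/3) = 3*l*(l^2 - 4*l + 3)/(3*l^2 + 17*l - 28)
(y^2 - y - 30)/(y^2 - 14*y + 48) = (y + 5)/(y - 8)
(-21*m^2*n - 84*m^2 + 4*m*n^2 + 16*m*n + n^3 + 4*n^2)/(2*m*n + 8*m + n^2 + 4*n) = (-21*m^2 + 4*m*n + n^2)/(2*m + n)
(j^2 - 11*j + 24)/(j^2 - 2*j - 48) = (j - 3)/(j + 6)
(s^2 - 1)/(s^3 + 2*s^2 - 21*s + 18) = (s + 1)/(s^2 + 3*s - 18)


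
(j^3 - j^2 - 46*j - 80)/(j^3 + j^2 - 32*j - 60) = (j - 8)/(j - 6)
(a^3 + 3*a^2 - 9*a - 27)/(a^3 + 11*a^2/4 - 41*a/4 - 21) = 4*(a^2 + 6*a + 9)/(4*a^2 + 23*a + 28)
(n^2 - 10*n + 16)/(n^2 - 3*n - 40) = (n - 2)/(n + 5)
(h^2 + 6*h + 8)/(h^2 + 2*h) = (h + 4)/h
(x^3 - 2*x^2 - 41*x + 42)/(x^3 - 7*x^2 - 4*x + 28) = (x^2 + 5*x - 6)/(x^2 - 4)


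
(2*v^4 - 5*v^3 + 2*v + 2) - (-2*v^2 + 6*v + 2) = 2*v^4 - 5*v^3 + 2*v^2 - 4*v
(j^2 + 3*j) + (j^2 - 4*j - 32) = 2*j^2 - j - 32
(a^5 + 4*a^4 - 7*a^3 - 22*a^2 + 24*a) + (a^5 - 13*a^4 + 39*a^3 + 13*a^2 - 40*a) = 2*a^5 - 9*a^4 + 32*a^3 - 9*a^2 - 16*a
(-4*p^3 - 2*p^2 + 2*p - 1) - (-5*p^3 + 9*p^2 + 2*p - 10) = p^3 - 11*p^2 + 9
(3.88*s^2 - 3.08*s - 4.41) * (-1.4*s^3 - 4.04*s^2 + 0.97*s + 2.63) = -5.432*s^5 - 11.3632*s^4 + 22.3808*s^3 + 25.0332*s^2 - 12.3781*s - 11.5983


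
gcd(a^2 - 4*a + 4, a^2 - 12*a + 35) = 1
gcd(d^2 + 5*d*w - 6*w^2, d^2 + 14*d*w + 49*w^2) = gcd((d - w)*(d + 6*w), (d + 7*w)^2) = 1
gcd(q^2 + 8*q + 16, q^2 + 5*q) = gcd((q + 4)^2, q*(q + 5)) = 1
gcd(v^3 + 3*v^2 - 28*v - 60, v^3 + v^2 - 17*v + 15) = 1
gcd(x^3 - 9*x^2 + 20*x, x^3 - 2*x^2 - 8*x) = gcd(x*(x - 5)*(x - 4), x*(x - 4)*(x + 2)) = x^2 - 4*x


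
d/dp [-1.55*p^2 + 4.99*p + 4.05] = 4.99 - 3.1*p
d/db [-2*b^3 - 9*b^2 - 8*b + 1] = -6*b^2 - 18*b - 8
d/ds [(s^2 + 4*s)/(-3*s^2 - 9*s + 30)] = (s^2 + 20*s + 40)/(3*(s^4 + 6*s^3 - 11*s^2 - 60*s + 100))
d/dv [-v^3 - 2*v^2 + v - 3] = -3*v^2 - 4*v + 1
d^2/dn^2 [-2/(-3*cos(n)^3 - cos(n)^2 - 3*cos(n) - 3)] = 2*((21*cos(n) + 8*cos(2*n) + 27*cos(3*n))*(3*cos(n)^3 + cos(n)^2 + 3*cos(n) + 3)/4 + 2*(9*cos(n)^2 + 2*cos(n) + 3)^2*sin(n)^2)/(3*cos(n)^3 + cos(n)^2 + 3*cos(n) + 3)^3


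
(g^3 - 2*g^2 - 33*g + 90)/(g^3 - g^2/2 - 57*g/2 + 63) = 2*(g - 5)/(2*g - 7)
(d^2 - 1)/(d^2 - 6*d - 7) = (d - 1)/(d - 7)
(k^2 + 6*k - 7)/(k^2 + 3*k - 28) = (k - 1)/(k - 4)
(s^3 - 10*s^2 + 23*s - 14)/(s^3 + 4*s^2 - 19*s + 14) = (s - 7)/(s + 7)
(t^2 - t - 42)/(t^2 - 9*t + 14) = (t + 6)/(t - 2)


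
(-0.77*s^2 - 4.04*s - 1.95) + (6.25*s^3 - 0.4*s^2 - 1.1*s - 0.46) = 6.25*s^3 - 1.17*s^2 - 5.14*s - 2.41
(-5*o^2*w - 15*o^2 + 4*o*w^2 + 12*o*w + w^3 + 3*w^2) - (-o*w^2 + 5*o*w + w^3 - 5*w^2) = -5*o^2*w - 15*o^2 + 5*o*w^2 + 7*o*w + 8*w^2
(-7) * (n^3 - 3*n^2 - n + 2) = -7*n^3 + 21*n^2 + 7*n - 14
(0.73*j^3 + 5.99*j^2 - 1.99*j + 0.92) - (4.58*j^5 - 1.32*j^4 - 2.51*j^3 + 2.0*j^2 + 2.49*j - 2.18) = -4.58*j^5 + 1.32*j^4 + 3.24*j^3 + 3.99*j^2 - 4.48*j + 3.1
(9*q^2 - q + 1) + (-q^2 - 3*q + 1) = 8*q^2 - 4*q + 2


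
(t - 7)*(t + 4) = t^2 - 3*t - 28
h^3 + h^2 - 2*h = h*(h - 1)*(h + 2)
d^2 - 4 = (d - 2)*(d + 2)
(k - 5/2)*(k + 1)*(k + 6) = k^3 + 9*k^2/2 - 23*k/2 - 15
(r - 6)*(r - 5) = r^2 - 11*r + 30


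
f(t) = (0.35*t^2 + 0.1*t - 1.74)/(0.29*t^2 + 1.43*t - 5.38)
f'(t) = (-0.58*t - 1.43)*(0.35*t^2 + 0.1*t - 1.74)/(0.29*t^2 + 1.43*t - 5.38)^2 + (0.7*t + 0.1)/(0.29*t^2 + 1.43*t - 5.38)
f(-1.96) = 0.08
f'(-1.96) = 0.18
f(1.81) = 0.22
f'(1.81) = -0.44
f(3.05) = 1.08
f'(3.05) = -0.73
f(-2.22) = 0.03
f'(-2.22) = 0.20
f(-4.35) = -0.73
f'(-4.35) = 0.61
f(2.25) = -0.37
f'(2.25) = -3.87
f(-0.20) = 0.31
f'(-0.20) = 0.08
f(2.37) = -1.28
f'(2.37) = -14.77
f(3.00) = 1.12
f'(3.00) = -0.90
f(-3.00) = -0.16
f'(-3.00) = 0.29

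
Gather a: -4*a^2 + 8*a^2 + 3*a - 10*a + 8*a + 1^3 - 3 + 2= 4*a^2 + a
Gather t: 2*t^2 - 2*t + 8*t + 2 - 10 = 2*t^2 + 6*t - 8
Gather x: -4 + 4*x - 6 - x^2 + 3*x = -x^2 + 7*x - 10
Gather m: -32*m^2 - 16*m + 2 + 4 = -32*m^2 - 16*m + 6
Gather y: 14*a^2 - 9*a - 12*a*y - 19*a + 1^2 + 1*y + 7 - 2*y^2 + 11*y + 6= 14*a^2 - 28*a - 2*y^2 + y*(12 - 12*a) + 14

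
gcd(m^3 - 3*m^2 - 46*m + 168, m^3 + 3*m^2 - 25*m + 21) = m + 7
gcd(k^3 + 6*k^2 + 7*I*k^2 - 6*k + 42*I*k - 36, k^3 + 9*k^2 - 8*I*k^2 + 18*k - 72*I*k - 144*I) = k + 6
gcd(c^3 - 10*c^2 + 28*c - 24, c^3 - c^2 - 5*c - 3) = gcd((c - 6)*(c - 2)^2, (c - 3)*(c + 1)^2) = 1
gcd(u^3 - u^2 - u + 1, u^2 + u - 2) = u - 1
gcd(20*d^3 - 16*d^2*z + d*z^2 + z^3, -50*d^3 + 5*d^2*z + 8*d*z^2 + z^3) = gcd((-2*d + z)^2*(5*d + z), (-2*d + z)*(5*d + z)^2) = -10*d^2 + 3*d*z + z^2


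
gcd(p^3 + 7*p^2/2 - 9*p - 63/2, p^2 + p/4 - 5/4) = 1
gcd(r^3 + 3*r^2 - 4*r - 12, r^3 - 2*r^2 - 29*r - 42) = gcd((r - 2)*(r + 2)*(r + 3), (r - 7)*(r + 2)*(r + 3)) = r^2 + 5*r + 6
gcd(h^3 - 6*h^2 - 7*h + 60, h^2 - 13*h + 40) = h - 5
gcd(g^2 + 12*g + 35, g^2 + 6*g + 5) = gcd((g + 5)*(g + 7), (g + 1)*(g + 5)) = g + 5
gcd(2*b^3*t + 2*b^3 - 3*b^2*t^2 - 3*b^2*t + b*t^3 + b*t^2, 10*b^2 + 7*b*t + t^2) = 1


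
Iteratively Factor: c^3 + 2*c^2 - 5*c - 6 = (c - 2)*(c^2 + 4*c + 3) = (c - 2)*(c + 1)*(c + 3)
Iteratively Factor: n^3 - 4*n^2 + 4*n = (n - 2)*(n^2 - 2*n) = n*(n - 2)*(n - 2)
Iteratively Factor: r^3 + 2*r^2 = (r + 2)*(r^2) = r*(r + 2)*(r)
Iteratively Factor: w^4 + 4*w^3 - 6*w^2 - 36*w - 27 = (w + 3)*(w^3 + w^2 - 9*w - 9) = (w + 3)^2*(w^2 - 2*w - 3) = (w + 1)*(w + 3)^2*(w - 3)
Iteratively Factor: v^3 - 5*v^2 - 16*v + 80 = (v - 4)*(v^2 - v - 20) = (v - 5)*(v - 4)*(v + 4)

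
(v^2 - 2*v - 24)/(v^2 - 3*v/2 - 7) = 2*(-v^2 + 2*v + 24)/(-2*v^2 + 3*v + 14)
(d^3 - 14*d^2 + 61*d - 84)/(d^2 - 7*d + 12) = d - 7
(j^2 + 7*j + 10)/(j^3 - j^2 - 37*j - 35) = (j + 2)/(j^2 - 6*j - 7)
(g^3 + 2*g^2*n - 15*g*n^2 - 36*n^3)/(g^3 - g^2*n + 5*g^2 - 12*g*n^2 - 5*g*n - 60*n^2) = (g + 3*n)/(g + 5)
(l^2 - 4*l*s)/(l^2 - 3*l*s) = (l - 4*s)/(l - 3*s)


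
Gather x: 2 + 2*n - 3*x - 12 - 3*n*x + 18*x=2*n + x*(15 - 3*n) - 10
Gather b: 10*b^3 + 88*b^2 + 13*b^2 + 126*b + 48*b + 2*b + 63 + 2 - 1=10*b^3 + 101*b^2 + 176*b + 64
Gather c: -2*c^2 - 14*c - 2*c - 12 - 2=-2*c^2 - 16*c - 14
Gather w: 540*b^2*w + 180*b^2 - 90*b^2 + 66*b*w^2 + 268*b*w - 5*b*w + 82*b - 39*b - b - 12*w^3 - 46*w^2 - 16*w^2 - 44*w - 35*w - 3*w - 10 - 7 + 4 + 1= 90*b^2 + 42*b - 12*w^3 + w^2*(66*b - 62) + w*(540*b^2 + 263*b - 82) - 12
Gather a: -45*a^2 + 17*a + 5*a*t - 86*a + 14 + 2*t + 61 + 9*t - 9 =-45*a^2 + a*(5*t - 69) + 11*t + 66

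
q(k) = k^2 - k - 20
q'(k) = 2*k - 1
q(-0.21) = -19.75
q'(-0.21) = -1.42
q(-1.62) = -15.76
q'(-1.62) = -4.24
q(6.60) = 16.96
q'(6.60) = 12.20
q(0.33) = -20.22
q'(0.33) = -0.34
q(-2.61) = -10.58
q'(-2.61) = -6.22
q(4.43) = -4.81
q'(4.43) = 7.86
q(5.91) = 9.02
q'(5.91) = 10.82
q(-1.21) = -17.33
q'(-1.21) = -3.42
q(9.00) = 52.00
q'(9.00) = 17.00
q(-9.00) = 70.00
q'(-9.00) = -19.00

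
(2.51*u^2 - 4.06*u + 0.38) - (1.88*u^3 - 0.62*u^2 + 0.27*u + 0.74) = -1.88*u^3 + 3.13*u^2 - 4.33*u - 0.36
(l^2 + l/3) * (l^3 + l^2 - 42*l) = l^5 + 4*l^4/3 - 125*l^3/3 - 14*l^2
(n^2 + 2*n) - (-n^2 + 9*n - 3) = 2*n^2 - 7*n + 3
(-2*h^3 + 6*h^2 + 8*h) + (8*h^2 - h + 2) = -2*h^3 + 14*h^2 + 7*h + 2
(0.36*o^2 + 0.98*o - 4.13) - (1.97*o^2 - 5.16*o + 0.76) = -1.61*o^2 + 6.14*o - 4.89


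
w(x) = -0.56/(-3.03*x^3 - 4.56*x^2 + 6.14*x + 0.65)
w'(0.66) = -0.63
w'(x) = -0.56*(9.09*x^2 + 9.12*x - 6.14)/(-3.03*x^3 - 4.56*x^2 + 6.14*x + 0.65)^2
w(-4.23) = -0.00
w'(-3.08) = -0.04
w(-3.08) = -0.02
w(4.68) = 0.00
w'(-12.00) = -0.00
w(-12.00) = -0.00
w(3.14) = 0.00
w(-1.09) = 0.07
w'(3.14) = -0.00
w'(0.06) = 3.11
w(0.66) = -0.30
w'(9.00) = -0.00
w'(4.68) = -0.00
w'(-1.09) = 0.05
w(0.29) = -0.28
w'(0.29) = 0.39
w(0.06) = -0.56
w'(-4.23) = -0.00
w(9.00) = 0.00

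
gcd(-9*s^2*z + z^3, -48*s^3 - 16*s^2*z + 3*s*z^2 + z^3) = 3*s + z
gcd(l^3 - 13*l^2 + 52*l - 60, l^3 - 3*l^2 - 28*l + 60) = l^2 - 8*l + 12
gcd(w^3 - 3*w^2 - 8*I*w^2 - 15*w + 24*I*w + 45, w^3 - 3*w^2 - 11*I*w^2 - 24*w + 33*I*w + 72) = w^2 + w*(-3 - 3*I) + 9*I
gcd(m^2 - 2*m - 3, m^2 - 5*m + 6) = m - 3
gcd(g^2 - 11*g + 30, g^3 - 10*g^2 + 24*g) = g - 6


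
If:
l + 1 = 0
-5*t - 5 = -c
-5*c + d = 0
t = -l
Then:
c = 10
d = 50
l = -1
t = 1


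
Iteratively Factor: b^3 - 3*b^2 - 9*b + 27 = (b + 3)*(b^2 - 6*b + 9) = (b - 3)*(b + 3)*(b - 3)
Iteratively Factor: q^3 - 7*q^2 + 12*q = (q)*(q^2 - 7*q + 12) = q*(q - 4)*(q - 3)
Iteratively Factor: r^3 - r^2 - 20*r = (r + 4)*(r^2 - 5*r) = r*(r + 4)*(r - 5)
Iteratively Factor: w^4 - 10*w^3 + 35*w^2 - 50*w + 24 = (w - 2)*(w^3 - 8*w^2 + 19*w - 12) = (w - 2)*(w - 1)*(w^2 - 7*w + 12) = (w - 4)*(w - 2)*(w - 1)*(w - 3)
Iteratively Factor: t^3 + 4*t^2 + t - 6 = (t + 3)*(t^2 + t - 2) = (t - 1)*(t + 3)*(t + 2)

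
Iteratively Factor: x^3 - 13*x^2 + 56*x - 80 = (x - 5)*(x^2 - 8*x + 16) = (x - 5)*(x - 4)*(x - 4)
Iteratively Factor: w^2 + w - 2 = (w + 2)*(w - 1)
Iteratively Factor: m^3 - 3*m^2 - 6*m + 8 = (m - 1)*(m^2 - 2*m - 8) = (m - 1)*(m + 2)*(m - 4)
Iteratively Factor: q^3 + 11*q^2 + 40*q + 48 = (q + 4)*(q^2 + 7*q + 12) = (q + 3)*(q + 4)*(q + 4)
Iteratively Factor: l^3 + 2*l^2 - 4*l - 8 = (l + 2)*(l^2 - 4) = (l - 2)*(l + 2)*(l + 2)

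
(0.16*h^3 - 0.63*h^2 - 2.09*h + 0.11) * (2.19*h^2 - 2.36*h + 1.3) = 0.3504*h^5 - 1.7573*h^4 - 2.8823*h^3 + 4.3543*h^2 - 2.9766*h + 0.143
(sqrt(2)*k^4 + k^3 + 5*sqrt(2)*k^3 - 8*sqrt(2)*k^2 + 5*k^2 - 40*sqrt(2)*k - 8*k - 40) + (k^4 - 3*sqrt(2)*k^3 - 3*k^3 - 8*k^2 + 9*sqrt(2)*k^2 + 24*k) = k^4 + sqrt(2)*k^4 - 2*k^3 + 2*sqrt(2)*k^3 - 3*k^2 + sqrt(2)*k^2 - 40*sqrt(2)*k + 16*k - 40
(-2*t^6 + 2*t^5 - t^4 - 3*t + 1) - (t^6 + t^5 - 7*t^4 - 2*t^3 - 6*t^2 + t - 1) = -3*t^6 + t^5 + 6*t^4 + 2*t^3 + 6*t^2 - 4*t + 2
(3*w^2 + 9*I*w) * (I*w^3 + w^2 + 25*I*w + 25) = 3*I*w^5 - 6*w^4 + 84*I*w^3 - 150*w^2 + 225*I*w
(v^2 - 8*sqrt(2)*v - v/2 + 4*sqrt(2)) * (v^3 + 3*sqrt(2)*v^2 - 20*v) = v^5 - 5*sqrt(2)*v^4 - v^4/2 - 68*v^3 + 5*sqrt(2)*v^3/2 + 34*v^2 + 160*sqrt(2)*v^2 - 80*sqrt(2)*v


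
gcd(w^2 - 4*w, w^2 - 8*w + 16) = w - 4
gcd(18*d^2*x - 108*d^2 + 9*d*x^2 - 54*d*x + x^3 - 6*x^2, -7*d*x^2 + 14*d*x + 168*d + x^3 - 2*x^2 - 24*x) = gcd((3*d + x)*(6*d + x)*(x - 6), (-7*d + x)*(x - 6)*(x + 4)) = x - 6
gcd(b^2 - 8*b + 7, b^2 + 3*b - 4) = b - 1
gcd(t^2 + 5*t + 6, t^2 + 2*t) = t + 2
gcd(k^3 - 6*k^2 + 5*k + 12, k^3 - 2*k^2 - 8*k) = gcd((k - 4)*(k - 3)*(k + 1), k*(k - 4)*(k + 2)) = k - 4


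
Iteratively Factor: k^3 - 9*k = (k - 3)*(k^2 + 3*k) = (k - 3)*(k + 3)*(k)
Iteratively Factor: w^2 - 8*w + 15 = (w - 3)*(w - 5)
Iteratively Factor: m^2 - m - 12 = (m - 4)*(m + 3)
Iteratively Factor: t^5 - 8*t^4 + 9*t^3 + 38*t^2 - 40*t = (t - 5)*(t^4 - 3*t^3 - 6*t^2 + 8*t) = t*(t - 5)*(t^3 - 3*t^2 - 6*t + 8) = t*(t - 5)*(t - 4)*(t^2 + t - 2) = t*(t - 5)*(t - 4)*(t - 1)*(t + 2)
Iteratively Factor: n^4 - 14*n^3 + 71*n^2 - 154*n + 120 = (n - 3)*(n^3 - 11*n^2 + 38*n - 40) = (n - 4)*(n - 3)*(n^2 - 7*n + 10) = (n - 5)*(n - 4)*(n - 3)*(n - 2)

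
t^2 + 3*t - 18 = (t - 3)*(t + 6)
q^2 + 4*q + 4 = (q + 2)^2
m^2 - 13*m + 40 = (m - 8)*(m - 5)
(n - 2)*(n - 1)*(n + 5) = n^3 + 2*n^2 - 13*n + 10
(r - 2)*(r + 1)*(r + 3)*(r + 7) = r^4 + 9*r^3 + 9*r^2 - 41*r - 42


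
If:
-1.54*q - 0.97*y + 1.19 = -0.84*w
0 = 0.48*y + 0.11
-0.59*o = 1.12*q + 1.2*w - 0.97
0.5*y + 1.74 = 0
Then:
No Solution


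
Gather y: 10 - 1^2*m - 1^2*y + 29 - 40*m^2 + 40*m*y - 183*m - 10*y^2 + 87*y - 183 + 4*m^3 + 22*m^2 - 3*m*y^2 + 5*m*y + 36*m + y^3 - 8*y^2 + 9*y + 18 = 4*m^3 - 18*m^2 - 148*m + y^3 + y^2*(-3*m - 18) + y*(45*m + 95) - 126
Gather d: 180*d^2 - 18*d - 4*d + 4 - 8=180*d^2 - 22*d - 4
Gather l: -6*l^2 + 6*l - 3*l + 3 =-6*l^2 + 3*l + 3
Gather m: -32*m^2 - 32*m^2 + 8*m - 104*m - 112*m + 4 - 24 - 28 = -64*m^2 - 208*m - 48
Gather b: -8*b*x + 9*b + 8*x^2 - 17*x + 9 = b*(9 - 8*x) + 8*x^2 - 17*x + 9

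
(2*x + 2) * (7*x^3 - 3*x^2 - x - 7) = 14*x^4 + 8*x^3 - 8*x^2 - 16*x - 14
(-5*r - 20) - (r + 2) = -6*r - 22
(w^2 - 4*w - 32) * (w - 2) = w^3 - 6*w^2 - 24*w + 64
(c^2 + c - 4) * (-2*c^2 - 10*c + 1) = -2*c^4 - 12*c^3 - c^2 + 41*c - 4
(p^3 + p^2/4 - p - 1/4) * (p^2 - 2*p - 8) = p^5 - 7*p^4/4 - 19*p^3/2 - p^2/4 + 17*p/2 + 2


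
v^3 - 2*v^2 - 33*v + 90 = (v - 5)*(v - 3)*(v + 6)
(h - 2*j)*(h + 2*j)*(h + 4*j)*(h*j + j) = h^4*j + 4*h^3*j^2 + h^3*j - 4*h^2*j^3 + 4*h^2*j^2 - 16*h*j^4 - 4*h*j^3 - 16*j^4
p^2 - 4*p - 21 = (p - 7)*(p + 3)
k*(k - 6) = k^2 - 6*k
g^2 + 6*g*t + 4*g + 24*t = (g + 4)*(g + 6*t)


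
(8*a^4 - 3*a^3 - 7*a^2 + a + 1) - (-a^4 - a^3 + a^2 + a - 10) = 9*a^4 - 2*a^3 - 8*a^2 + 11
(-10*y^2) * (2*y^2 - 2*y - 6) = -20*y^4 + 20*y^3 + 60*y^2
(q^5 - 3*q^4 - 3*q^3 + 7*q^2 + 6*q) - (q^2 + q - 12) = q^5 - 3*q^4 - 3*q^3 + 6*q^2 + 5*q + 12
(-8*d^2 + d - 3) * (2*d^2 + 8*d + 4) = -16*d^4 - 62*d^3 - 30*d^2 - 20*d - 12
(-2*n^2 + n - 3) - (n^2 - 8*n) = -3*n^2 + 9*n - 3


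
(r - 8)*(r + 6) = r^2 - 2*r - 48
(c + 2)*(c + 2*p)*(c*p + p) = c^3*p + 2*c^2*p^2 + 3*c^2*p + 6*c*p^2 + 2*c*p + 4*p^2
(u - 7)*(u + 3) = u^2 - 4*u - 21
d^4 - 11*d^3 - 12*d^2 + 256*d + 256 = (d - 8)^2*(d + 1)*(d + 4)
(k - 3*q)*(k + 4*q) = k^2 + k*q - 12*q^2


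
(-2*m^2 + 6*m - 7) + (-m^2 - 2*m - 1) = -3*m^2 + 4*m - 8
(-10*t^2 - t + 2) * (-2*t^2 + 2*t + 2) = 20*t^4 - 18*t^3 - 26*t^2 + 2*t + 4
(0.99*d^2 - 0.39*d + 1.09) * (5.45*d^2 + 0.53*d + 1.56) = 5.3955*d^4 - 1.6008*d^3 + 7.2782*d^2 - 0.0306999999999999*d + 1.7004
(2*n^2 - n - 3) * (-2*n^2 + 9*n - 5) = -4*n^4 + 20*n^3 - 13*n^2 - 22*n + 15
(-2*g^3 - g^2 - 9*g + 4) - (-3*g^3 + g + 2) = g^3 - g^2 - 10*g + 2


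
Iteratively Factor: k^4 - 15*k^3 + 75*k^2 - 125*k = (k - 5)*(k^3 - 10*k^2 + 25*k) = (k - 5)^2*(k^2 - 5*k) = (k - 5)^3*(k)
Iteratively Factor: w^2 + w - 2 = (w - 1)*(w + 2)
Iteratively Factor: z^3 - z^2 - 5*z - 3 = (z + 1)*(z^2 - 2*z - 3) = (z - 3)*(z + 1)*(z + 1)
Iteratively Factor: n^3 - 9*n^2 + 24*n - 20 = (n - 2)*(n^2 - 7*n + 10) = (n - 5)*(n - 2)*(n - 2)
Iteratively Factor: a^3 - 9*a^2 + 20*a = (a)*(a^2 - 9*a + 20) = a*(a - 5)*(a - 4)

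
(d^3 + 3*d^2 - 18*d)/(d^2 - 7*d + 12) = d*(d + 6)/(d - 4)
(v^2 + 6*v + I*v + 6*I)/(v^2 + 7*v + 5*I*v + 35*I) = (v^2 + v*(6 + I) + 6*I)/(v^2 + v*(7 + 5*I) + 35*I)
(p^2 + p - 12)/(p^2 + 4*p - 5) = (p^2 + p - 12)/(p^2 + 4*p - 5)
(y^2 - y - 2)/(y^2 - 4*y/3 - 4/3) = 3*(y + 1)/(3*y + 2)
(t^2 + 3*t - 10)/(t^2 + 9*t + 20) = (t - 2)/(t + 4)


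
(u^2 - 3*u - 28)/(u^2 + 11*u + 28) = (u - 7)/(u + 7)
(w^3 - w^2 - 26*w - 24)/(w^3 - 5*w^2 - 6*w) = (w + 4)/w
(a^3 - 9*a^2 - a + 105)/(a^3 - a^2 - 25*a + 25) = (a^2 - 4*a - 21)/(a^2 + 4*a - 5)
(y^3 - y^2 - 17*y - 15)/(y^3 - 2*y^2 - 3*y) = (y^2 - 2*y - 15)/(y*(y - 3))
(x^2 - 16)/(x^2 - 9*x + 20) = (x + 4)/(x - 5)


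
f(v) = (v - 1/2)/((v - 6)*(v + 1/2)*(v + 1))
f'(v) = -(v - 1/2)/((v - 6)*(v + 1/2)*(v + 1)^2) - (v - 1/2)/((v - 6)*(v + 1/2)^2*(v + 1)) + 1/((v - 6)*(v + 1/2)*(v + 1)) - (v - 1/2)/((v - 6)^2*(v + 1/2)*(v + 1))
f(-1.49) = 0.55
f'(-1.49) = 1.47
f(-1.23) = 1.43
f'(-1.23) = 7.52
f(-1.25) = 1.29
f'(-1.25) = 6.31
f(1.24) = -0.04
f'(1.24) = -0.02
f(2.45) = -0.05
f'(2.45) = -0.01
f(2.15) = -0.05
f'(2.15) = -0.01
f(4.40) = -0.09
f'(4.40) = -0.05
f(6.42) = 0.27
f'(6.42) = -0.68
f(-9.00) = 0.01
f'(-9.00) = 0.00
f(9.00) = 0.03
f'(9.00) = -0.01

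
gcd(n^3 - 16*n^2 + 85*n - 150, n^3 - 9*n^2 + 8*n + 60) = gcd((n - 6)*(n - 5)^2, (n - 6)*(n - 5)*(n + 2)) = n^2 - 11*n + 30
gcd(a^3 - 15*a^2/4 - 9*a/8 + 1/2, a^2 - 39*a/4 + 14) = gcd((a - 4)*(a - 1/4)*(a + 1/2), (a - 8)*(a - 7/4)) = 1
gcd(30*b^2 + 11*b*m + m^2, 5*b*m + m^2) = 5*b + m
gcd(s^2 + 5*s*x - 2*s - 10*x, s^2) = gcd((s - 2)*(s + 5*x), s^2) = 1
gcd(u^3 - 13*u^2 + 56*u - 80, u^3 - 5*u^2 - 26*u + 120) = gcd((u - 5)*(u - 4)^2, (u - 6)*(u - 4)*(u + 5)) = u - 4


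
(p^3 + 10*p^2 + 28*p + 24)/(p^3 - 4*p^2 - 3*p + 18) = (p^2 + 8*p + 12)/(p^2 - 6*p + 9)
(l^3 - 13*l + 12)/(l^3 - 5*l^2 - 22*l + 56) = (l^2 - 4*l + 3)/(l^2 - 9*l + 14)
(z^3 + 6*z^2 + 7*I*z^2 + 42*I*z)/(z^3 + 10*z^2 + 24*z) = (z + 7*I)/(z + 4)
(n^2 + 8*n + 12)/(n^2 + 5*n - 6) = (n + 2)/(n - 1)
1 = 1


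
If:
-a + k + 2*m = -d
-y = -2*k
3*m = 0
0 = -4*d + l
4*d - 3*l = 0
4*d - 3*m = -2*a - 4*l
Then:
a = 0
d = 0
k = 0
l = 0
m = 0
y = 0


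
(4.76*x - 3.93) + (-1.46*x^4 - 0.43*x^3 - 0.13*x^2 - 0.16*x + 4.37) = -1.46*x^4 - 0.43*x^3 - 0.13*x^2 + 4.6*x + 0.44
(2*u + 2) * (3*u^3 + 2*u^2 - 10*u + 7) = 6*u^4 + 10*u^3 - 16*u^2 - 6*u + 14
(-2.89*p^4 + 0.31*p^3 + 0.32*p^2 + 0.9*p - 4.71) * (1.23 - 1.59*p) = 4.5951*p^5 - 4.0476*p^4 - 0.1275*p^3 - 1.0374*p^2 + 8.5959*p - 5.7933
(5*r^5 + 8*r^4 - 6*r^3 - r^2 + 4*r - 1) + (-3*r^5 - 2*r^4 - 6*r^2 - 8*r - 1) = 2*r^5 + 6*r^4 - 6*r^3 - 7*r^2 - 4*r - 2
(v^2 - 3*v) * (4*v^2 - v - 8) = 4*v^4 - 13*v^3 - 5*v^2 + 24*v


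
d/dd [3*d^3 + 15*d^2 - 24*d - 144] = 9*d^2 + 30*d - 24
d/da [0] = 0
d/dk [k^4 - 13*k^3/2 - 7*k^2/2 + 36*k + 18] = 4*k^3 - 39*k^2/2 - 7*k + 36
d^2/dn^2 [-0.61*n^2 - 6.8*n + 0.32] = -1.22000000000000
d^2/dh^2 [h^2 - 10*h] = 2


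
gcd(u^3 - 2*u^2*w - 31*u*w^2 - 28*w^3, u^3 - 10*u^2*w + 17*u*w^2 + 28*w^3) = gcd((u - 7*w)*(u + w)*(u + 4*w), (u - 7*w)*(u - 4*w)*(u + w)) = u^2 - 6*u*w - 7*w^2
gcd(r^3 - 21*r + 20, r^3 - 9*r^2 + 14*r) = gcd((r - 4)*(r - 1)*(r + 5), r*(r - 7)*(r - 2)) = 1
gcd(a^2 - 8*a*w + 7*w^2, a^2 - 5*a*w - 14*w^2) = -a + 7*w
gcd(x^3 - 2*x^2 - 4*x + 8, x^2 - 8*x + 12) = x - 2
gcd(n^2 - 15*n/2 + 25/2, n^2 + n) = 1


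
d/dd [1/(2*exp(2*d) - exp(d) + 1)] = (1 - 4*exp(d))*exp(d)/(2*exp(2*d) - exp(d) + 1)^2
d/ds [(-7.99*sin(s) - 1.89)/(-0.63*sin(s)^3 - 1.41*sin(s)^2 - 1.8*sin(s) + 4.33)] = (-12.88035*sin(s) + 2.51685*sin(3*s) + 7.419*cos(2*s) - 45.4177)*cos(s)/(0.63*sin(s)^3 + 1.41*sin(s)^2 + 1.8*sin(s) - 4.33)^2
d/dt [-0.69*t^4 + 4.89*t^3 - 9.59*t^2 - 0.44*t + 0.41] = -2.76*t^3 + 14.67*t^2 - 19.18*t - 0.44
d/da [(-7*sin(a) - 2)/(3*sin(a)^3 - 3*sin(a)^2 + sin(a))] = (42*sin(a)^3 - 3*sin(a)^2 - 12*sin(a) + 2)*cos(a)/((3*sin(a)^2 - 3*sin(a) + 1)^2*sin(a)^2)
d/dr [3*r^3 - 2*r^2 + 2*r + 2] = 9*r^2 - 4*r + 2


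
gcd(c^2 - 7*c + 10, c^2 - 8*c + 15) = c - 5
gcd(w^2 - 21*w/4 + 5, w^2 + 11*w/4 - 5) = w - 5/4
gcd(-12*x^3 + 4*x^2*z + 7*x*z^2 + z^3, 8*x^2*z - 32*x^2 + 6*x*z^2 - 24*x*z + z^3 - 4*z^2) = 2*x + z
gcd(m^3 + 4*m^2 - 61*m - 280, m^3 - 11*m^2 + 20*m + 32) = m - 8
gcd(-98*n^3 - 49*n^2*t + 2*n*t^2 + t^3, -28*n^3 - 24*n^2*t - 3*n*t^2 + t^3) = -14*n^2 - 5*n*t + t^2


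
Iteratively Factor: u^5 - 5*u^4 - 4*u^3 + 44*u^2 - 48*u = (u)*(u^4 - 5*u^3 - 4*u^2 + 44*u - 48) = u*(u - 2)*(u^3 - 3*u^2 - 10*u + 24) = u*(u - 2)^2*(u^2 - u - 12) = u*(u - 4)*(u - 2)^2*(u + 3)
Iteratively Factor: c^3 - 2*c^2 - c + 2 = (c - 1)*(c^2 - c - 2) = (c - 1)*(c + 1)*(c - 2)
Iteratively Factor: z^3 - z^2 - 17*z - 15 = (z - 5)*(z^2 + 4*z + 3) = (z - 5)*(z + 3)*(z + 1)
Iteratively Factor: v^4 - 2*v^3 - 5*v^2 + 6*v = (v - 1)*(v^3 - v^2 - 6*v) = (v - 1)*(v + 2)*(v^2 - 3*v) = v*(v - 1)*(v + 2)*(v - 3)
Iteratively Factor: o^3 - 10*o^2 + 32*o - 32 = (o - 4)*(o^2 - 6*o + 8) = (o - 4)^2*(o - 2)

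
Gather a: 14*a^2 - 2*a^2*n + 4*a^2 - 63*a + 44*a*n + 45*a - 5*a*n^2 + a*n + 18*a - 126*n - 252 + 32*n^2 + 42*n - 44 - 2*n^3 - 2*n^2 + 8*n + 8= a^2*(18 - 2*n) + a*(-5*n^2 + 45*n) - 2*n^3 + 30*n^2 - 76*n - 288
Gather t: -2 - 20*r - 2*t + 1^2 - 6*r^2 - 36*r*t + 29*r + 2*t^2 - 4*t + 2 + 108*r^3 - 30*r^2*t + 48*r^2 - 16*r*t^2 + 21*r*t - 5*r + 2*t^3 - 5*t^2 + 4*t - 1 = 108*r^3 + 42*r^2 + 4*r + 2*t^3 + t^2*(-16*r - 3) + t*(-30*r^2 - 15*r - 2)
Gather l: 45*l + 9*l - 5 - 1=54*l - 6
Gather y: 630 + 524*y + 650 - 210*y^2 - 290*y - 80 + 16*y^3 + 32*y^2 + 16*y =16*y^3 - 178*y^2 + 250*y + 1200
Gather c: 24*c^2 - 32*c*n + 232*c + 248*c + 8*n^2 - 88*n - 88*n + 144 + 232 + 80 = 24*c^2 + c*(480 - 32*n) + 8*n^2 - 176*n + 456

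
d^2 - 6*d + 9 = (d - 3)^2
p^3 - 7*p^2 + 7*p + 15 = (p - 5)*(p - 3)*(p + 1)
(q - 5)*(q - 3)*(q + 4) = q^3 - 4*q^2 - 17*q + 60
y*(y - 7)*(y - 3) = y^3 - 10*y^2 + 21*y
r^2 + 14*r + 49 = (r + 7)^2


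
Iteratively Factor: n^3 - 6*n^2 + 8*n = (n - 4)*(n^2 - 2*n) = n*(n - 4)*(n - 2)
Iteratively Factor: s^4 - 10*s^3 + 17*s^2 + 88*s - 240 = (s + 3)*(s^3 - 13*s^2 + 56*s - 80) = (s - 4)*(s + 3)*(s^2 - 9*s + 20) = (s - 4)^2*(s + 3)*(s - 5)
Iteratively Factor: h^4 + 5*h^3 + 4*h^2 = (h + 4)*(h^3 + h^2) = (h + 1)*(h + 4)*(h^2) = h*(h + 1)*(h + 4)*(h)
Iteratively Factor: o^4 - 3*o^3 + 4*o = (o - 2)*(o^3 - o^2 - 2*o) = o*(o - 2)*(o^2 - o - 2) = o*(o - 2)*(o + 1)*(o - 2)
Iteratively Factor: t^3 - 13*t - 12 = (t - 4)*(t^2 + 4*t + 3) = (t - 4)*(t + 3)*(t + 1)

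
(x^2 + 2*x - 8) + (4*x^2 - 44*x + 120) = 5*x^2 - 42*x + 112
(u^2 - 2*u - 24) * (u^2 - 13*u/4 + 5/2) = u^4 - 21*u^3/4 - 15*u^2 + 73*u - 60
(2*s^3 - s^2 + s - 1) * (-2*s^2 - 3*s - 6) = -4*s^5 - 4*s^4 - 11*s^3 + 5*s^2 - 3*s + 6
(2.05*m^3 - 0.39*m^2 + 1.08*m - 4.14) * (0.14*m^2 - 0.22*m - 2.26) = 0.287*m^5 - 0.5056*m^4 - 4.396*m^3 + 0.0642*m^2 - 1.53*m + 9.3564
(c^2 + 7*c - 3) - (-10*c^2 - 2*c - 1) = 11*c^2 + 9*c - 2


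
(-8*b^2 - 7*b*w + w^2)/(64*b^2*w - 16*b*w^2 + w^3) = (b + w)/(w*(-8*b + w))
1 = 1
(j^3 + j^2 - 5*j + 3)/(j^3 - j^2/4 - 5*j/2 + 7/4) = 4*(j + 3)/(4*j + 7)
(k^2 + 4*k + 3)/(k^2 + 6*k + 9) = (k + 1)/(k + 3)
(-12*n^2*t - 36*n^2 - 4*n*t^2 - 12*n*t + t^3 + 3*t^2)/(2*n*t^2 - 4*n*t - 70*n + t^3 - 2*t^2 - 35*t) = (-6*n*t - 18*n + t^2 + 3*t)/(t^2 - 2*t - 35)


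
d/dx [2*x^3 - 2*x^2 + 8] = 2*x*(3*x - 2)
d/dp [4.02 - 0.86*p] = -0.860000000000000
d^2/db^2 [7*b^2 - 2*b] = 14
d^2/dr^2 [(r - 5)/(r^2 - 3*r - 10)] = 2/(r^3 + 6*r^2 + 12*r + 8)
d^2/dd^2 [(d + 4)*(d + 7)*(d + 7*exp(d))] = 7*d^2*exp(d) + 105*d*exp(d) + 6*d + 364*exp(d) + 22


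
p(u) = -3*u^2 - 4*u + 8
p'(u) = -6*u - 4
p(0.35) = 6.23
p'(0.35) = -6.10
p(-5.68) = -66.07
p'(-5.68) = 30.08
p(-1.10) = 8.77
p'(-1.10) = 2.60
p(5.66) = -110.75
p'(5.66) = -37.96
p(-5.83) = -70.65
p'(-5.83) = 30.98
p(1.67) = -7.05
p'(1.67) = -14.02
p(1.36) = -2.99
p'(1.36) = -12.16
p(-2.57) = -1.53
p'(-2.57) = 11.42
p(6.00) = -124.00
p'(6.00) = -40.00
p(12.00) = -472.00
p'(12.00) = -76.00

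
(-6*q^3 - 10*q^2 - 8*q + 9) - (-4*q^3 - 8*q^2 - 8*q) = -2*q^3 - 2*q^2 + 9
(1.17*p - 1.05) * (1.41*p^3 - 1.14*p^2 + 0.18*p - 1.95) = 1.6497*p^4 - 2.8143*p^3 + 1.4076*p^2 - 2.4705*p + 2.0475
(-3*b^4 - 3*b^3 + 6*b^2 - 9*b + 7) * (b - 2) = -3*b^5 + 3*b^4 + 12*b^3 - 21*b^2 + 25*b - 14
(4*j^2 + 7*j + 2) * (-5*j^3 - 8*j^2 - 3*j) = -20*j^5 - 67*j^4 - 78*j^3 - 37*j^2 - 6*j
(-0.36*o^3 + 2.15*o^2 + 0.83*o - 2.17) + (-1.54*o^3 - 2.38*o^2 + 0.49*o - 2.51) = -1.9*o^3 - 0.23*o^2 + 1.32*o - 4.68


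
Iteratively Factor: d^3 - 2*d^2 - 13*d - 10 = (d + 1)*(d^2 - 3*d - 10) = (d + 1)*(d + 2)*(d - 5)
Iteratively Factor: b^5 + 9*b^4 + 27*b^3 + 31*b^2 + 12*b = (b + 4)*(b^4 + 5*b^3 + 7*b^2 + 3*b) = (b + 3)*(b + 4)*(b^3 + 2*b^2 + b) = b*(b + 3)*(b + 4)*(b^2 + 2*b + 1) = b*(b + 1)*(b + 3)*(b + 4)*(b + 1)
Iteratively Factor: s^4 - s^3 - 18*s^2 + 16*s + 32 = (s + 1)*(s^3 - 2*s^2 - 16*s + 32) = (s - 2)*(s + 1)*(s^2 - 16) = (s - 2)*(s + 1)*(s + 4)*(s - 4)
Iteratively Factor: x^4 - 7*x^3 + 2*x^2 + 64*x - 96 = (x - 4)*(x^3 - 3*x^2 - 10*x + 24) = (x - 4)*(x - 2)*(x^2 - x - 12) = (x - 4)*(x - 2)*(x + 3)*(x - 4)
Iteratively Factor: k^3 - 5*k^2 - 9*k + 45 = (k - 3)*(k^2 - 2*k - 15) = (k - 3)*(k + 3)*(k - 5)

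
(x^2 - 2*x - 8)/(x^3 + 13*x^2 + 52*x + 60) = (x - 4)/(x^2 + 11*x + 30)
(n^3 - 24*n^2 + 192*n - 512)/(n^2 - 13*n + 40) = (n^2 - 16*n + 64)/(n - 5)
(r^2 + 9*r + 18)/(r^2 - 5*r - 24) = (r + 6)/(r - 8)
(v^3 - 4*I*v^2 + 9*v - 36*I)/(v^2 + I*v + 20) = (v^2 + 9)/(v + 5*I)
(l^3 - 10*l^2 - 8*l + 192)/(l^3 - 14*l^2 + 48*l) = (l + 4)/l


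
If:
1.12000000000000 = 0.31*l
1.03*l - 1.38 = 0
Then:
No Solution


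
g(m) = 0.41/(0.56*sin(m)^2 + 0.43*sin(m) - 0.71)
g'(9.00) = 1.74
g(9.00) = -0.94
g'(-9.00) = -0.02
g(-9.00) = -0.52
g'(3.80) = -0.14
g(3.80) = -0.54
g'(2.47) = 7.11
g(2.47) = -1.82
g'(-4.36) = 6.00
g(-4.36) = 2.19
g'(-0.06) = -0.28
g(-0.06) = -0.56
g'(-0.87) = 0.22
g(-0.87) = -0.58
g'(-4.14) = 136.88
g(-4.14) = 8.69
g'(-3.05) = 0.24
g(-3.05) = -0.55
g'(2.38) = 16.61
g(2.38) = -2.80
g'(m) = 0.41*(-1.12*sin(m)*cos(m) - 0.43*cos(m))/(0.56*sin(m)^2 + 0.43*sin(m) - 0.71)^2 = -(0.4592*sin(m) + 0.1763)*cos(m)/(0.56*sin(m)^2 + 0.43*sin(m) - 0.71)^2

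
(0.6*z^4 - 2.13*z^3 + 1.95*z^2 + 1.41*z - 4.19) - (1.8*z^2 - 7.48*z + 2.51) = 0.6*z^4 - 2.13*z^3 + 0.15*z^2 + 8.89*z - 6.7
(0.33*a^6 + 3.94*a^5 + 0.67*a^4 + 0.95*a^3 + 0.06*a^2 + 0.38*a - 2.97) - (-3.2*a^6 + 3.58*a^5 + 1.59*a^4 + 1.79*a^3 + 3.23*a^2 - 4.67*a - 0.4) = 3.53*a^6 + 0.36*a^5 - 0.92*a^4 - 0.84*a^3 - 3.17*a^2 + 5.05*a - 2.57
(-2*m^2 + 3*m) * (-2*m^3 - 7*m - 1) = 4*m^5 - 6*m^4 + 14*m^3 - 19*m^2 - 3*m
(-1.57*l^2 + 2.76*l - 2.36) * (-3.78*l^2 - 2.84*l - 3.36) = 5.9346*l^4 - 5.974*l^3 + 6.3576*l^2 - 2.5712*l + 7.9296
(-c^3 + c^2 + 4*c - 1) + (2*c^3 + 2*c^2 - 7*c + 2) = c^3 + 3*c^2 - 3*c + 1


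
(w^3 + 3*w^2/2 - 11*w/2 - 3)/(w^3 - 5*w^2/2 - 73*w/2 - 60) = (2*w^2 - 3*w - 2)/(2*w^2 - 11*w - 40)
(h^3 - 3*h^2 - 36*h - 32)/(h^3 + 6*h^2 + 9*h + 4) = (h - 8)/(h + 1)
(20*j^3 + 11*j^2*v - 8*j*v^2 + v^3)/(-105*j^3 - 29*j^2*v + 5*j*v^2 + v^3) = (-4*j^2 - 3*j*v + v^2)/(21*j^2 + 10*j*v + v^2)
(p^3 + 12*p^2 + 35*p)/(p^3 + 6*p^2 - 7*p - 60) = p*(p + 7)/(p^2 + p - 12)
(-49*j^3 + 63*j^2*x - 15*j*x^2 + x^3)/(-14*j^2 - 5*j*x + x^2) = (7*j^2 - 8*j*x + x^2)/(2*j + x)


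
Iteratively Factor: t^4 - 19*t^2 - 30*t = (t + 3)*(t^3 - 3*t^2 - 10*t) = (t + 2)*(t + 3)*(t^2 - 5*t) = t*(t + 2)*(t + 3)*(t - 5)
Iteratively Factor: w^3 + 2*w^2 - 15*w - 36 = (w + 3)*(w^2 - w - 12) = (w - 4)*(w + 3)*(w + 3)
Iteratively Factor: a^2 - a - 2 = (a - 2)*(a + 1)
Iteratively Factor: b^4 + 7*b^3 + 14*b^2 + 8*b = (b)*(b^3 + 7*b^2 + 14*b + 8) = b*(b + 1)*(b^2 + 6*b + 8) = b*(b + 1)*(b + 4)*(b + 2)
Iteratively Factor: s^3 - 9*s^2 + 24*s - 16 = (s - 1)*(s^2 - 8*s + 16) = (s - 4)*(s - 1)*(s - 4)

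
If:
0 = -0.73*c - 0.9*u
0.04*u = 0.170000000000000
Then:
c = -5.24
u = 4.25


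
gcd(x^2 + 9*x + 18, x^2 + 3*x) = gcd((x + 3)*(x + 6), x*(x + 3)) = x + 3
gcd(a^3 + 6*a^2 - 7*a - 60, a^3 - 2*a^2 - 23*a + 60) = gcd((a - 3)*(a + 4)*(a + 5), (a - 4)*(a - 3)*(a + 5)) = a^2 + 2*a - 15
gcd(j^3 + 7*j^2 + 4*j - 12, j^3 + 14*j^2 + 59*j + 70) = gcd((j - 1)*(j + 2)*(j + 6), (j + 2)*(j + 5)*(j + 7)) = j + 2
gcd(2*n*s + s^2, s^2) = s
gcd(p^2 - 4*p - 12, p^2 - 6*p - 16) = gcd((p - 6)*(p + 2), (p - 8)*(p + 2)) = p + 2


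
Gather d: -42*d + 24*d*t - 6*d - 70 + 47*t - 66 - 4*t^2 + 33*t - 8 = d*(24*t - 48) - 4*t^2 + 80*t - 144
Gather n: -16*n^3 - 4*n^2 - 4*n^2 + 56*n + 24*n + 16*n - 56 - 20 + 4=-16*n^3 - 8*n^2 + 96*n - 72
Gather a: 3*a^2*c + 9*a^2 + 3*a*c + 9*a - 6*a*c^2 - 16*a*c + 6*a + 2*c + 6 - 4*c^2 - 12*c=a^2*(3*c + 9) + a*(-6*c^2 - 13*c + 15) - 4*c^2 - 10*c + 6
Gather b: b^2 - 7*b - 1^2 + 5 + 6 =b^2 - 7*b + 10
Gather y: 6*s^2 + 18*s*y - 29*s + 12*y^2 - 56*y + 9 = 6*s^2 - 29*s + 12*y^2 + y*(18*s - 56) + 9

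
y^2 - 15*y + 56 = (y - 8)*(y - 7)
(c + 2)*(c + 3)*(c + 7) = c^3 + 12*c^2 + 41*c + 42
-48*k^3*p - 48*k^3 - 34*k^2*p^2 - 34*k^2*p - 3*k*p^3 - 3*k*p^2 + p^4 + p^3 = (-8*k + p)*(2*k + p)*(3*k + p)*(p + 1)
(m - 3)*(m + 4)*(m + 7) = m^3 + 8*m^2 - 5*m - 84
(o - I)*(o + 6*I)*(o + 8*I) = o^3 + 13*I*o^2 - 34*o + 48*I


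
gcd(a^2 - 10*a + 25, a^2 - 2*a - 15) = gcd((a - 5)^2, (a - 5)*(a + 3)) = a - 5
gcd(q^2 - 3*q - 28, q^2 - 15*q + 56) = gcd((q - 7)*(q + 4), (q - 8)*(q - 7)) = q - 7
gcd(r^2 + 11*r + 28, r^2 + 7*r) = r + 7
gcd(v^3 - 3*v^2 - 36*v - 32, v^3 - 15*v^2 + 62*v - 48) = v - 8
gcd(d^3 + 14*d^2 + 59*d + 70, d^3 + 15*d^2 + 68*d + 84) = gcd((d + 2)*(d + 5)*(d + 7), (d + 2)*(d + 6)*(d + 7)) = d^2 + 9*d + 14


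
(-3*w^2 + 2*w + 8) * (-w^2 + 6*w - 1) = 3*w^4 - 20*w^3 + 7*w^2 + 46*w - 8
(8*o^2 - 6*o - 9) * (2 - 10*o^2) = -80*o^4 + 60*o^3 + 106*o^2 - 12*o - 18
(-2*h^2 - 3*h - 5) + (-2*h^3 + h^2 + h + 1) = -2*h^3 - h^2 - 2*h - 4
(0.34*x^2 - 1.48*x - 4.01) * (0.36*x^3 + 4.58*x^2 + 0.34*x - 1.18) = 0.1224*x^5 + 1.0244*x^4 - 8.1064*x^3 - 19.2702*x^2 + 0.383*x + 4.7318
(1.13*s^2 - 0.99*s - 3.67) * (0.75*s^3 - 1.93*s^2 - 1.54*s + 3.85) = 0.8475*s^5 - 2.9234*s^4 - 2.582*s^3 + 12.9582*s^2 + 1.8403*s - 14.1295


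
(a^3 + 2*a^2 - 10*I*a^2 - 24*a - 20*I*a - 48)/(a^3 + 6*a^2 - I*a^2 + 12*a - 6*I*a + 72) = (a^2 + a*(2 - 6*I) - 12*I)/(a^2 + a*(6 + 3*I) + 18*I)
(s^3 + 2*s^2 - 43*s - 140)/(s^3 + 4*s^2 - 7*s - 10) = (s^2 - 3*s - 28)/(s^2 - s - 2)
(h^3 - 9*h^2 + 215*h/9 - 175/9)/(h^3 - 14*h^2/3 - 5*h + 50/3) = (h - 7/3)/(h + 2)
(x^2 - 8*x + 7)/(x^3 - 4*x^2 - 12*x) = (-x^2 + 8*x - 7)/(x*(-x^2 + 4*x + 12))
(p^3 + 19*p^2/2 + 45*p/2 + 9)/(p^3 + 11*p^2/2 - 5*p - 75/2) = (2*p^2 + 13*p + 6)/(2*p^2 + 5*p - 25)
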